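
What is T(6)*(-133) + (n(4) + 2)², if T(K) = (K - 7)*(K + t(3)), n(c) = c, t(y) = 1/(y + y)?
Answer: 5137/6 ≈ 856.17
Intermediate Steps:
t(y) = 1/(2*y)
T(K) = (-7 + K)*(⅙ + K) (T(K) = (K - 7)*(K + (½)/3) = (-7 + K)*(K + (½)*(⅓)) = (-7 + K)*(K + ⅙) = (-7 + K)*(⅙ + K))
T(6)*(-133) + (n(4) + 2)² = (-7/6 + 6² - 41/6*6)*(-133) + (4 + 2)² = (-7/6 + 36 - 41)*(-133) + 6² = -37/6*(-133) + 36 = 4921/6 + 36 = 5137/6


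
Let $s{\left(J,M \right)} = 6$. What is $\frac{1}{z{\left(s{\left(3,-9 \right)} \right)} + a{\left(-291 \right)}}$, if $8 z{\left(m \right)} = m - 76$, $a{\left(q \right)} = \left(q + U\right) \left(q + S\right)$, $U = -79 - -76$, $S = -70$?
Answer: $\frac{4}{424501} \approx 9.4228 \cdot 10^{-6}$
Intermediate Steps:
$U = -3$ ($U = -79 + 76 = -3$)
$a{\left(q \right)} = \left(-70 + q\right) \left(-3 + q\right)$ ($a{\left(q \right)} = \left(q - 3\right) \left(q - 70\right) = \left(-3 + q\right) \left(-70 + q\right) = \left(-70 + q\right) \left(-3 + q\right)$)
$z{\left(m \right)} = - \frac{19}{2} + \frac{m}{8}$ ($z{\left(m \right)} = \frac{m - 76}{8} = \frac{-76 + m}{8} = - \frac{19}{2} + \frac{m}{8}$)
$\frac{1}{z{\left(s{\left(3,-9 \right)} \right)} + a{\left(-291 \right)}} = \frac{1}{\left(- \frac{19}{2} + \frac{1}{8} \cdot 6\right) + \left(210 + \left(-291\right)^{2} - -21243\right)} = \frac{1}{\left(- \frac{19}{2} + \frac{3}{4}\right) + \left(210 + 84681 + 21243\right)} = \frac{1}{- \frac{35}{4} + 106134} = \frac{1}{\frac{424501}{4}} = \frac{4}{424501}$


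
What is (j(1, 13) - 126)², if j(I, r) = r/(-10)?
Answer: 1620529/100 ≈ 16205.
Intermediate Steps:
j(I, r) = -r/10 (j(I, r) = r*(-⅒) = -r/10)
(j(1, 13) - 126)² = (-⅒*13 - 126)² = (-13/10 - 126)² = (-1273/10)² = 1620529/100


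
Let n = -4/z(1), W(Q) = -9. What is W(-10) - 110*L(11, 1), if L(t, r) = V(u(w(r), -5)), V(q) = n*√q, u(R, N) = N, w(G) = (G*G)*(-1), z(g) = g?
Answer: -9 + 440*I*√5 ≈ -9.0 + 983.87*I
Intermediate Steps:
w(G) = -G² (w(G) = G²*(-1) = -G²)
n = -4 (n = -4/1 = -4*1 = -4)
V(q) = -4*√q
L(t, r) = -4*I*√5
W(-10) - 110*L(11, 1) = -9 - (-440)*I*√5 = -9 + 440*I*√5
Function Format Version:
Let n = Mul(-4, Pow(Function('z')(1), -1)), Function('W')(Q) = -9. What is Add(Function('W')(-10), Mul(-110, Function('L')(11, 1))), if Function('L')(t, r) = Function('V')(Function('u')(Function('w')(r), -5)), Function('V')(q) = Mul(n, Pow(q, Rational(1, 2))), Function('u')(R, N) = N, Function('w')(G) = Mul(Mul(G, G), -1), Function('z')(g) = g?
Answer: Add(-9, Mul(440, I, Pow(5, Rational(1, 2)))) ≈ Add(-9.0000, Mul(983.87, I))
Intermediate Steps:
Function('w')(G) = Mul(-1, Pow(G, 2)) (Function('w')(G) = Mul(Pow(G, 2), -1) = Mul(-1, Pow(G, 2)))
n = -4 (n = Mul(-4, Pow(1, -1)) = Mul(-4, 1) = -4)
Function('V')(q) = Mul(-4, Pow(q, Rational(1, 2)))
Function('L')(t, r) = Mul(-4, I, Pow(5, Rational(1, 2))) (Function('L')(t, r) = Mul(-4, Pow(-5, Rational(1, 2))) = Mul(-4, Mul(I, Pow(5, Rational(1, 2)))) = Mul(-4, I, Pow(5, Rational(1, 2))))
Add(Function('W')(-10), Mul(-110, Function('L')(11, 1))) = Add(-9, Mul(-110, Mul(-4, I, Pow(5, Rational(1, 2))))) = Add(-9, Mul(440, I, Pow(5, Rational(1, 2))))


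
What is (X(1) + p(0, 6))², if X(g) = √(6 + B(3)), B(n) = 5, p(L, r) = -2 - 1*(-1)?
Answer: (1 - √11)² ≈ 5.3668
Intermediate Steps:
p(L, r) = -1 (p(L, r) = -2 + 1 = -1)
X(g) = √11 (X(g) = √(6 + 5) = √11)
(X(1) + p(0, 6))² = (√11 - 1)² = (-1 + √11)²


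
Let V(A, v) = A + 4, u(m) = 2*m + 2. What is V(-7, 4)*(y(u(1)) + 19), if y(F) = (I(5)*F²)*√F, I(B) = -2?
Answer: 135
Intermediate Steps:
u(m) = 2 + 2*m
V(A, v) = 4 + A
y(F) = -2*F^(5/2) (y(F) = (-2*F²)*√F = -2*F^(5/2))
V(-7, 4)*(y(u(1)) + 19) = (4 - 7)*(-2*(2 + 2*1)^(5/2) + 19) = -3*(-2*(2 + 2)^(5/2) + 19) = -3*(-2*4^(5/2) + 19) = -3*(-2*32 + 19) = -3*(-64 + 19) = -3*(-45) = 135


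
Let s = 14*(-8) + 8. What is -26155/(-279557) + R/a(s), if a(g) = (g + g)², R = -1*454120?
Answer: -15727606865/1511844256 ≈ -10.403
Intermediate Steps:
R = -454120
s = -104 (s = -112 + 8 = -104)
a(g) = 4*g² (a(g) = (2*g)² = 4*g²)
-26155/(-279557) + R/a(s) = -26155/(-279557) - 454120/(4*(-104)²) = -26155*(-1/279557) - 454120/(4*10816) = 26155/279557 - 454120/43264 = 26155/279557 - 454120*1/43264 = 26155/279557 - 56765/5408 = -15727606865/1511844256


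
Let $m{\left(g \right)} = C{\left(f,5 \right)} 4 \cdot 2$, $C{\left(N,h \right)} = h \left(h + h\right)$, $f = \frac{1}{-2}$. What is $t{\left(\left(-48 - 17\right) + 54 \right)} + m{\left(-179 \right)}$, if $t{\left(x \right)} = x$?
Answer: $389$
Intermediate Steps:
$f = - \frac{1}{2} \approx -0.5$
$C{\left(N,h \right)} = 2 h^{2}$ ($C{\left(N,h \right)} = h 2 h = 2 h^{2}$)
$m{\left(g \right)} = 400$ ($m{\left(g \right)} = 2 \cdot 5^{2} \cdot 4 \cdot 2 = 2 \cdot 25 \cdot 4 \cdot 2 = 50 \cdot 4 \cdot 2 = 200 \cdot 2 = 400$)
$t{\left(\left(-48 - 17\right) + 54 \right)} + m{\left(-179 \right)} = \left(\left(-48 - 17\right) + 54\right) + 400 = \left(-65 + 54\right) + 400 = -11 + 400 = 389$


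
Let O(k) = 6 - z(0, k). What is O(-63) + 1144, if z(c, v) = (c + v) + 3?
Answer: 1210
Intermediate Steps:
z(c, v) = 3 + c + v
O(k) = 3 - k (O(k) = 6 - (3 + 0 + k) = 6 - (3 + k) = 6 + (-3 - k) = 3 - k)
O(-63) + 1144 = (3 - 1*(-63)) + 1144 = (3 + 63) + 1144 = 66 + 1144 = 1210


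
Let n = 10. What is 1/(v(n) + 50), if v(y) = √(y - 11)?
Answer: 50/2501 - I/2501 ≈ 0.019992 - 0.00039984*I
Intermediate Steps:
v(y) = √(-11 + y)
1/(v(n) + 50) = 1/(√(-11 + 10) + 50) = 1/(√(-1) + 50) = 1/(I + 50) = 1/(50 + I) = (50 - I)/2501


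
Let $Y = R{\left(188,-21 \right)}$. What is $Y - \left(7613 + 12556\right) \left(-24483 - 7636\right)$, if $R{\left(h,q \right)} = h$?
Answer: $647808299$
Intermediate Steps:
$Y = 188$
$Y - \left(7613 + 12556\right) \left(-24483 - 7636\right) = 188 - \left(7613 + 12556\right) \left(-24483 - 7636\right) = 188 - 20169 \left(-32119\right) = 188 - -647808111 = 188 + 647808111 = 647808299$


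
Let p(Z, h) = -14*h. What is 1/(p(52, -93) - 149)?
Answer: 1/1153 ≈ 0.00086730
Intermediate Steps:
1/(p(52, -93) - 149) = 1/(-14*(-93) - 149) = 1/(1302 - 149) = 1/1153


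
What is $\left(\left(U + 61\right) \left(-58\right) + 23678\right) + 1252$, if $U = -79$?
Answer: $25974$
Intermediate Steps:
$\left(\left(U + 61\right) \left(-58\right) + 23678\right) + 1252 = \left(\left(-79 + 61\right) \left(-58\right) + 23678\right) + 1252 = \left(\left(-18\right) \left(-58\right) + 23678\right) + 1252 = \left(1044 + 23678\right) + 1252 = 24722 + 1252 = 25974$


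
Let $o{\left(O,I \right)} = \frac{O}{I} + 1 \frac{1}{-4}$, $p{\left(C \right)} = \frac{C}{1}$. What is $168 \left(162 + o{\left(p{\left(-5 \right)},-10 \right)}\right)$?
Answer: $27258$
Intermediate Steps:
$p{\left(C \right)} = C$ ($p{\left(C \right)} = C 1 = C$)
$o{\left(O,I \right)} = - \frac{1}{4} + \frac{O}{I}$ ($o{\left(O,I \right)} = \frac{O}{I} + 1 \left(- \frac{1}{4}\right) = \frac{O}{I} - \frac{1}{4} = - \frac{1}{4} + \frac{O}{I}$)
$168 \left(162 + o{\left(p{\left(-5 \right)},-10 \right)}\right) = 168 \left(162 + \frac{-5 - - \frac{5}{2}}{-10}\right) = 168 \left(162 - \frac{-5 + \frac{5}{2}}{10}\right) = 168 \left(162 - - \frac{1}{4}\right) = 168 \left(162 + \frac{1}{4}\right) = 168 \cdot \frac{649}{4} = 27258$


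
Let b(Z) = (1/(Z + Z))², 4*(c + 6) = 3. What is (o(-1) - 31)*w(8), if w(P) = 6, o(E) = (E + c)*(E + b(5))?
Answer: -1191/8 ≈ -148.88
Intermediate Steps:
c = -21/4 (c = -6 + (¼)*3 = -6 + ¾ = -21/4 ≈ -5.2500)
b(Z) = 1/(4*Z²) (b(Z) = (1/(2*Z))² = 1/(4*Z²))
o(E) = (-21/4 + E)*(1/100 + E) (o(E) = (E - 21/4)*(E + (¼)/5²) = (-21/4 + E)*(E + (¼)*(1/25)) = (-21/4 + E)*(E + 1/100) = (-21/4 + E)*(1/100 + E))
(o(-1) - 31)*w(8) = ((-21/400 + (-1)² - 131/25*(-1)) - 31)*6 = ((-21/400 + 1 + 131/25) - 31)*6 = (99/16 - 31)*6 = -397/16*6 = -1191/8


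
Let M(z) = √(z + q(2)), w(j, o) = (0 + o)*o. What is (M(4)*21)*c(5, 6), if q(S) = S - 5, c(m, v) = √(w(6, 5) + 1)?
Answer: 21*√26 ≈ 107.08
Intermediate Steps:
w(j, o) = o² (w(j, o) = o*o = o²)
c(m, v) = √26 (c(m, v) = √(5² + 1) = √(25 + 1) = √26)
q(S) = -5 + S
M(z) = √(-3 + z) (M(z) = √(z + (-5 + 2)) = √(z - 3) = √(-3 + z))
(M(4)*21)*c(5, 6) = (√(-3 + 4)*21)*√26 = (√1*21)*√26 = (1*21)*√26 = 21*√26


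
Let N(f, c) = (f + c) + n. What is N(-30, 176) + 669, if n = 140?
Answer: 955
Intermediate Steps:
N(f, c) = 140 + c + f (N(f, c) = (f + c) + 140 = (c + f) + 140 = 140 + c + f)
N(-30, 176) + 669 = (140 + 176 - 30) + 669 = 286 + 669 = 955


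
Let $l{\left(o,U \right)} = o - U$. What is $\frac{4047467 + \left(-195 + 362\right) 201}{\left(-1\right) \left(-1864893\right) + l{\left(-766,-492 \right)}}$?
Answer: $\frac{4081034}{1864619} \approx 2.1887$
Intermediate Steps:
$\frac{4047467 + \left(-195 + 362\right) 201}{\left(-1\right) \left(-1864893\right) + l{\left(-766,-492 \right)}} = \frac{4047467 + \left(-195 + 362\right) 201}{\left(-1\right) \left(-1864893\right) - 274} = \frac{4047467 + 167 \cdot 201}{1864893 + \left(-766 + 492\right)} = \frac{4047467 + 33567}{1864893 - 274} = \frac{4081034}{1864619}$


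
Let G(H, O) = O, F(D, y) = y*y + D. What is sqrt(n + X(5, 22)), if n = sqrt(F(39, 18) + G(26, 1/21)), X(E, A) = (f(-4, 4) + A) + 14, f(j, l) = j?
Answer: sqrt(14112 + 42*sqrt(40026))/21 ≈ 7.1452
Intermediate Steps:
X(E, A) = 10 + A (X(E, A) = (-4 + A) + 14 = 10 + A)
F(D, y) = D + y**2 (F(D, y) = y**2 + D = D + y**2)
n = 2*sqrt(40026)/21 (n = sqrt((39 + 18**2) + 1/21) = sqrt((39 + 324) + 1/21) = sqrt(363 + 1/21) = sqrt(7624/21) = 2*sqrt(40026)/21 ≈ 19.054)
sqrt(n + X(5, 22)) = sqrt(2*sqrt(40026)/21 + (10 + 22)) = sqrt(2*sqrt(40026)/21 + 32) = sqrt(32 + 2*sqrt(40026)/21)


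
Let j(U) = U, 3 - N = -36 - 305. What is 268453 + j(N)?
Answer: 268797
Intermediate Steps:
N = 344 (N = 3 - (-36 - 305) = 3 - 1*(-341) = 3 + 341 = 344)
268453 + j(N) = 268453 + 344 = 268797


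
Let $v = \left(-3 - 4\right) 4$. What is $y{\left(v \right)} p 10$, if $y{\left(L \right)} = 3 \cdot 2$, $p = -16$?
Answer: $-960$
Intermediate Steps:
$v = -28$ ($v = \left(-7\right) 4 = -28$)
$y{\left(L \right)} = 6$
$y{\left(v \right)} p 10 = 6 \left(-16\right) 10 = \left(-96\right) 10 = -960$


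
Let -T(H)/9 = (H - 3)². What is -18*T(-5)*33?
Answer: 342144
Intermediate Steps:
T(H) = -9*(-3 + H)² (T(H) = -9*(H - 3)² = -9*(-3 + H)²)
-18*T(-5)*33 = -(-162)*(-3 - 5)²*33 = -(-162)*(-8)²*33 = -(-162)*64*33 = -18*(-576)*33 = 10368*33 = 342144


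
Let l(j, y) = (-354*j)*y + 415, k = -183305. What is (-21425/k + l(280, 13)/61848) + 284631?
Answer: 645328081699003/2267409528 ≈ 2.8461e+5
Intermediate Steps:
l(j, y) = 415 - 354*j*y (l(j, y) = -354*j*y + 415 = 415 - 354*j*y)
(-21425/k + l(280, 13)/61848) + 284631 = (-21425/(-183305) + (415 - 354*280*13)/61848) + 284631 = (-21425*(-1/183305) + (415 - 1288560)*(1/61848)) + 284631 = (4285/36661 - 1288145*1/61848) + 284631 = (4285/36661 - 1288145/61848) + 284631 = -46959665165/2267409528 + 284631 = 645328081699003/2267409528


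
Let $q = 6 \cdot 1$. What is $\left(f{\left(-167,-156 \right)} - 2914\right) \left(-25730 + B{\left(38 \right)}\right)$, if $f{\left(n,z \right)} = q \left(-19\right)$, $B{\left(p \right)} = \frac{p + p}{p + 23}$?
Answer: $\frac{4752306712}{61} \approx 7.7907 \cdot 10^{7}$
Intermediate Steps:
$q = 6$
$B{\left(p \right)} = \frac{2 p}{23 + p}$
$f{\left(n,z \right)} = -114$ ($f{\left(n,z \right)} = 6 \left(-19\right) = -114$)
$\left(f{\left(-167,-156 \right)} - 2914\right) \left(-25730 + B{\left(38 \right)}\right) = \left(-114 - 2914\right) \left(-25730 + 2 \cdot 38 \frac{1}{23 + 38}\right) = - 3028 \left(-25730 + 2 \cdot 38 \cdot \frac{1}{61}\right) = - 3028 \left(-25730 + \frac{76}{61}\right) = \left(-3028\right) \left(- \frac{1569454}{61}\right) = \frac{4752306712}{61}$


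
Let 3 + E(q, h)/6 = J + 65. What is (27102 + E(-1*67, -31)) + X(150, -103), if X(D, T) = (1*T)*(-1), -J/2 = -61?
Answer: 28309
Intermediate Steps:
J = 122 (J = -2*(-61) = 122)
X(D, T) = -T (X(D, T) = T*(-1) = -T)
E(q, h) = 1104 (E(q, h) = -18 + 6*(122 + 65) = -18 + 6*187 = -18 + 1122 = 1104)
(27102 + E(-1*67, -31)) + X(150, -103) = (27102 + 1104) - 1*(-103) = 28206 + 103 = 28309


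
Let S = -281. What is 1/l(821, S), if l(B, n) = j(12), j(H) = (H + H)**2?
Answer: 1/576 ≈ 0.0017361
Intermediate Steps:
j(H) = 4*H**2 (j(H) = (2*H)**2 = 4*H**2)
l(B, n) = 576 (l(B, n) = 4*12**2 = 4*144 = 576)
1/l(821, S) = 1/576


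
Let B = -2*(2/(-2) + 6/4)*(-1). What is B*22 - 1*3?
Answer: 19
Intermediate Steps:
B = 1 (B = -2*(2*(-1/2) + 6*(1/4))*(-1) = -2*(-1 + 3/2)*(-1) = -2*1/2*(-1) = -1*(-1) = 1)
B*22 - 1*3 = 1*22 - 1*3 = 22 - 3 = 19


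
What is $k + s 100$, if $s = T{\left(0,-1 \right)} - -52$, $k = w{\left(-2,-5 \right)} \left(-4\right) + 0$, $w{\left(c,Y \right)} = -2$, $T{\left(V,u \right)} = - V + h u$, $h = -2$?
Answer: $5408$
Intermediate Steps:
$T{\left(V,u \right)} = - V - 2 u$
$k = 8$ ($k = \left(-2\right) \left(-4\right) + 0 = 8 + 0 = 8$)
$s = 54$ ($s = \left(\left(-1\right) 0 - -2\right) - -52 = \left(0 + 2\right) + 52 = 2 + 52 = 54$)
$k + s 100 = 8 + 54 \cdot 100 = 8 + 5400 = 5408$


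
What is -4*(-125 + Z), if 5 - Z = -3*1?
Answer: 468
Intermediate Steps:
Z = 8 (Z = 5 - (-3) = 5 - 1*(-3) = 5 + 3 = 8)
-4*(-125 + Z) = -4*(-125 + 8) = -4*(-117) = 468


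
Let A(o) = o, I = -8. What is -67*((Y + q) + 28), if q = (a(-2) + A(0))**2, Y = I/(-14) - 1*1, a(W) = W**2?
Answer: -20435/7 ≈ -2919.3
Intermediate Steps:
Y = -3/7 (Y = -8/(-14) - 1*1 = -8*(-1/14) - 1 = 4/7 - 1 = -3/7 ≈ -0.42857)
q = 16 (q = ((-2)**2 + 0)**2 = (4 + 0)**2 = 4**2 = 16)
-67*((Y + q) + 28) = -67*((-3/7 + 16) + 28) = -67*(109/7 + 28) = -67*305/7 = -20435/7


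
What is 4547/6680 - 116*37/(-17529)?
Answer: 108374923/117093720 ≈ 0.92554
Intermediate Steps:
4547/6680 - 116*37/(-17529) = 4547*(1/6680) - 4292*(-1/17529) = 4547/6680 + 4292/17529 = 108374923/117093720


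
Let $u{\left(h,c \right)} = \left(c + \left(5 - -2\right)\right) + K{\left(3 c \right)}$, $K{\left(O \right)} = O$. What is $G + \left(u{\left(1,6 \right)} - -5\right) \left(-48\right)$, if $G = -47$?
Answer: $-1775$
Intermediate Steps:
$u{\left(h,c \right)} = 7 + 4 c$ ($u{\left(h,c \right)} = \left(c + \left(5 - -2\right)\right) + 3 c = \left(c + \left(5 + 2\right)\right) + 3 c = \left(c + 7\right) + 3 c = \left(7 + c\right) + 3 c = 7 + 4 c$)
$G + \left(u{\left(1,6 \right)} - -5\right) \left(-48\right) = -47 + \left(\left(7 + 4 \cdot 6\right) - -5\right) \left(-48\right) = -47 + \left(\left(7 + 24\right) + 5\right) \left(-48\right) = -47 + \left(31 + 5\right) \left(-48\right) = -47 + 36 \left(-48\right) = -47 - 1728 = -1775$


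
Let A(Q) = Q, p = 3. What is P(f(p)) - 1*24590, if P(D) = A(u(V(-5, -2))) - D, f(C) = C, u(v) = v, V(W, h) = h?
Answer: -24595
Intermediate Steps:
P(D) = -2 - D
P(f(p)) - 1*24590 = (-2 - 1*3) - 1*24590 = (-2 - 3) - 24590 = -5 - 24590 = -24595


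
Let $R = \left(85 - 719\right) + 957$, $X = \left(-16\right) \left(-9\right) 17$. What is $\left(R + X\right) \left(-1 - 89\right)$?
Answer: $-249390$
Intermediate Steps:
$X = 2448$ ($X = 144 \cdot 17 = 2448$)
$R = 323$ ($R = -634 + 957 = 323$)
$\left(R + X\right) \left(-1 - 89\right) = \left(323 + 2448\right) \left(-1 - 89\right) = 2771 \left(-90\right) = -249390$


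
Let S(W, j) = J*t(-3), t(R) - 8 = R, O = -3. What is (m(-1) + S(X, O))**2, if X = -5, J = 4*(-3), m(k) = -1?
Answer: 3721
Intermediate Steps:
t(R) = 8 + R
J = -12
S(W, j) = -60 (S(W, j) = -12*(8 - 3) = -12*5 = -60)
(m(-1) + S(X, O))**2 = (-1 - 60)**2 = (-61)**2 = 3721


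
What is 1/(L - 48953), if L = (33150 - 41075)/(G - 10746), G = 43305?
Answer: -32559/1593868652 ≈ -2.0428e-5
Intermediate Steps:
L = -7925/32559 (L = (33150 - 41075)/(43305 - 10746) = -7925/32559 ≈ -0.24340)
1/(L - 48953) = 1/(-7925/32559 - 48953) = 1/(-1593868652/32559) = -32559/1593868652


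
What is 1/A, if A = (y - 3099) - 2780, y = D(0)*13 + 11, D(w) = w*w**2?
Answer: -1/5868 ≈ -0.00017042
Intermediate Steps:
D(w) = w**3
y = 11 (y = 0**3*13 + 11 = 0*13 + 11 = 0 + 11 = 11)
A = -5868 (A = (11 - 3099) - 2780 = -3088 - 2780 = -5868)
1/A = 1/(-5868) = -1/5868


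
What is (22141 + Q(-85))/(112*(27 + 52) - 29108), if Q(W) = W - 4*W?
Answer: -5599/5065 ≈ -1.1054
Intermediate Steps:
Q(W) = -3*W
(22141 + Q(-85))/(112*(27 + 52) - 29108) = (22141 - 3*(-85))/(112*(27 + 52) - 29108) = (22141 + 255)/(112*79 - 29108) = 22396/(8848 - 29108) = 22396/(-20260) = 22396*(-1/20260) = -5599/5065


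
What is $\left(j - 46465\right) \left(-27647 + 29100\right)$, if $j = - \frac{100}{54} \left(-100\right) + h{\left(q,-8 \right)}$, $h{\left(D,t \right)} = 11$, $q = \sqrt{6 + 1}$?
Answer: $- \frac{1815171874}{27} \approx -6.7229 \cdot 10^{7}$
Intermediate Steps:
$q = \sqrt{7} \approx 2.6458$
$j = \frac{5297}{27}$ ($j = - \frac{100}{54} \left(-100\right) + 11 = \left(-100\right) \frac{1}{54} \left(-100\right) + 11 = \left(- \frac{50}{27}\right) \left(-100\right) + 11 = \frac{5000}{27} + 11 = \frac{5297}{27} \approx 196.19$)
$\left(j - 46465\right) \left(-27647 + 29100\right) = \left(\frac{5297}{27} - 46465\right) \left(-27647 + 29100\right) = \left(- \frac{1249258}{27}\right) 1453 = - \frac{1815171874}{27}$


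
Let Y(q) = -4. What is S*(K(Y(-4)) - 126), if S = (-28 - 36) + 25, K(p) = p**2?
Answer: 4290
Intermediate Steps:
S = -39 (S = -64 + 25 = -39)
S*(K(Y(-4)) - 126) = -39*((-4)**2 - 126) = -39*(16 - 126) = -39*(-110) = 4290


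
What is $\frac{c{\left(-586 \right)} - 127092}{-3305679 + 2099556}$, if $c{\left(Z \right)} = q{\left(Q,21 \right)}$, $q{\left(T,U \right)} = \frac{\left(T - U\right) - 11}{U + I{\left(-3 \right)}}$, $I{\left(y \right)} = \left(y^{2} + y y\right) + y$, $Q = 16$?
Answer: $\frac{1143832}{10855107} \approx 0.10537$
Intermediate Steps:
$I{\left(y \right)} = y + 2 y^{2}$ ($I{\left(y \right)} = \left(y^{2} + y^{2}\right) + y = 2 y^{2} + y = y + 2 y^{2}$)
$q{\left(T,U \right)} = \frac{-11 + T - U}{15 + U}$ ($q{\left(T,U \right)} = \frac{\left(T - U\right) - 11}{U - 3 \left(1 + 2 \left(-3\right)\right)} = \frac{-11 + T - U}{U - 3 \left(1 - 6\right)} = \frac{-11 + T - U}{U - -15} = \frac{-11 + T - U}{U + 15} = \frac{-11 + T - U}{15 + U}$)
$c{\left(Z \right)} = - \frac{4}{9}$ ($c{\left(Z \right)} = \frac{-11 + 16 - 21}{15 + 21} = \frac{-11 + 16 - 21}{36} = \frac{1}{36} \left(-16\right) = - \frac{4}{9}$)
$\frac{c{\left(-586 \right)} - 127092}{-3305679 + 2099556} = \frac{- \frac{4}{9} - 127092}{-3305679 + 2099556} = - \frac{1143832}{9 \left(-1206123\right)} = \left(- \frac{1143832}{9}\right) \left(- \frac{1}{1206123}\right) = \frac{1143832}{10855107}$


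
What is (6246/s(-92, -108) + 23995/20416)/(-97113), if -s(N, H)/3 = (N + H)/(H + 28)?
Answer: 84892249/9913295040 ≈ 0.0085635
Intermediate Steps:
s(N, H) = -3*(H + N)/(28 + H) (s(N, H) = -3*(N + H)/(H + 28) = -3*(H + N)/(28 + H))
(6246/s(-92, -108) + 23995/20416)/(-97113) = (6246/((3*(-1*(-108) - 1*(-92))/(28 - 108))) + 23995/20416)/(-97113) = (6246/((3*(108 + 92)/(-80))) + 23995*(1/20416))*(-1/97113) = (6246/((3*(-1/80)*200)) + 23995/20416)*(-1/97113) = (6246/(-15/2) + 23995/20416)*(-1/97113) = (6246*(-2/15) + 23995/20416)*(-1/97113) = (-4164/5 + 23995/20416)*(-1/97113) = -84892249/102080*(-1/97113) = 84892249/9913295040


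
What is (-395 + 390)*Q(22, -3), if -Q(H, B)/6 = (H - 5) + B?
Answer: 420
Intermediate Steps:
Q(H, B) = 30 - 6*B - 6*H (Q(H, B) = -6*((H - 5) + B) = -6*((-5 + H) + B) = -6*(-5 + B + H) = 30 - 6*B - 6*H)
(-395 + 390)*Q(22, -3) = (-395 + 390)*(30 - 6*(-3) - 6*22) = -5*(30 + 18 - 132) = -5*(-84) = 420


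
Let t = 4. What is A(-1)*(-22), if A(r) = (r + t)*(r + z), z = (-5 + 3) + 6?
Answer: -198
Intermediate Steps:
z = 4 (z = -2 + 6 = 4)
A(r) = (4 + r)² (A(r) = (r + 4)*(r + 4) = (4 + r)*(4 + r) = (4 + r)²)
A(-1)*(-22) = (16 + (-1)² + 8*(-1))*(-22) = (16 + 1 - 8)*(-22) = 9*(-22) = -198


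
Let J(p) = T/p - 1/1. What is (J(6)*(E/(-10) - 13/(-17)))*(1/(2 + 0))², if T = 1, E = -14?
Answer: -23/51 ≈ -0.45098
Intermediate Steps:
J(p) = -1 + 1/p (J(p) = 1/p - 1/1 = 1/p - 1*1 = 1/p - 1 = -1 + 1/p)
(J(6)*(E/(-10) - 13/(-17)))*(1/(2 + 0))² = (((1 - 1*6)/6)*(-14/(-10) - 13/(-17)))*(1/(2 + 0))² = (((1 - 6)/6)*(-14*(-⅒) - 13*(-1/17)))*(1/2)² = (((⅙)*(-5))*(7/5 + 13/17))*(½)² = -⅚*184/85*(¼) = -92/51*¼ = -23/51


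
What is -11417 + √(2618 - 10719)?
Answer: -11417 + I*√8101 ≈ -11417.0 + 90.006*I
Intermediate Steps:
-11417 + √(2618 - 10719) = -11417 + √(-8101) = -11417 + I*√8101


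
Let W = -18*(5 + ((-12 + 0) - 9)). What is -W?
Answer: -288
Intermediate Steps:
W = 288 (W = -18*(5 + (-12 - 9)) = -18*(5 - 21) = -18*(-16) = 288)
-W = -1*288 = -288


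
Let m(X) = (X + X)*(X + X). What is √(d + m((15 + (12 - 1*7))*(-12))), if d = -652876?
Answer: 2*I*√105619 ≈ 649.98*I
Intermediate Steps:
m(X) = 4*X² (m(X) = (2*X)*(2*X) = 4*X²)
√(d + m((15 + (12 - 1*7))*(-12))) = √(-652876 + 4*((15 + (12 - 1*7))*(-12))²) = √(-652876 + 4*((15 + (12 - 7))*(-12))²) = √(-652876 + 4*((15 + 5)*(-12))²) = √(-652876 + 4*(20*(-12))²) = √(-652876 + 4*(-240)²) = √(-652876 + 4*57600) = √(-652876 + 230400) = √(-422476) = 2*I*√105619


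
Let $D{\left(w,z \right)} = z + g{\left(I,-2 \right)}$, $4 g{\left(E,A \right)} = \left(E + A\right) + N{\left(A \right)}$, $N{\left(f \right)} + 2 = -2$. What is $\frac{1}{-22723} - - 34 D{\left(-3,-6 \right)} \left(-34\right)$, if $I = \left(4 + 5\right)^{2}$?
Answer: $- \frac{334914298}{22723} \approx -14739.0$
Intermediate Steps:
$N{\left(f \right)} = -4$ ($N{\left(f \right)} = -2 - 2 = -4$)
$I = 81$ ($I = 9^{2} = 81$)
$g{\left(E,A \right)} = -1 + \frac{A}{4} + \frac{E}{4}$ ($g{\left(E,A \right)} = \frac{\left(E + A\right) - 4}{4} = \frac{\left(A + E\right) - 4}{4} = \frac{-4 + A + E}{4} = -1 + \frac{A}{4} + \frac{E}{4}$)
$D{\left(w,z \right)} = \frac{75}{4} + z$ ($D{\left(w,z \right)} = z + \left(-1 + \frac{1}{4} \left(-2\right) + \frac{1}{4} \cdot 81\right) = z - - \frac{75}{4} = z + \frac{75}{4} = \frac{75}{4} + z$)
$\frac{1}{-22723} - - 34 D{\left(-3,-6 \right)} \left(-34\right) = \frac{1}{-22723} - - 34 \left(\frac{75}{4} - 6\right) \left(-34\right) = - \frac{1}{22723} - \left(-34\right) \frac{51}{4} \left(-34\right) = - \frac{1}{22723} - \left(- \frac{867}{2}\right) \left(-34\right) = - \frac{1}{22723} - 14739 = - \frac{334914298}{22723}$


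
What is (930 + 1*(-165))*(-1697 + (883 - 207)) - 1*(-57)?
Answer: -781008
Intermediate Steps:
(930 + 1*(-165))*(-1697 + (883 - 207)) - 1*(-57) = (930 - 165)*(-1697 + 676) + 57 = 765*(-1021) + 57 = -781065 + 57 = -781008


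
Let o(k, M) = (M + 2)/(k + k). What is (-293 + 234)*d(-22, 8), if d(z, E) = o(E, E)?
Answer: -295/8 ≈ -36.875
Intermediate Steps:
o(k, M) = (2 + M)/(2*k) (o(k, M) = (2 + M)/((2*k)) = (2 + M)*(1/(2*k)) = (2 + M)/(2*k))
d(z, E) = (2 + E)/(2*E)
(-293 + 234)*d(-22, 8) = (-293 + 234)*((½)*(2 + 8)/8) = -59*10/(2*8) = -59*5/8 = -295/8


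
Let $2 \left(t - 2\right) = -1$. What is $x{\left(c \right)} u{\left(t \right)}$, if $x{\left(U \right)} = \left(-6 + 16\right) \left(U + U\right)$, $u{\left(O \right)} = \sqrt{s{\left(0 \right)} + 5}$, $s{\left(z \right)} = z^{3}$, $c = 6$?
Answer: $120 \sqrt{5} \approx 268.33$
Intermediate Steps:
$t = \frac{3}{2}$ ($t = 2 + \frac{1}{2} \left(-1\right) = 2 - \frac{1}{2} = \frac{3}{2} \approx 1.5$)
$u{\left(O \right)} = \sqrt{5}$ ($u{\left(O \right)} = \sqrt{0^{3} + 5} = \sqrt{0 + 5} = \sqrt{5}$)
$x{\left(U \right)} = 20 U$ ($x{\left(U \right)} = 10 \cdot 2 U = 20 U$)
$x{\left(c \right)} u{\left(t \right)} = 20 \cdot 6 \sqrt{5} = 120 \sqrt{5}$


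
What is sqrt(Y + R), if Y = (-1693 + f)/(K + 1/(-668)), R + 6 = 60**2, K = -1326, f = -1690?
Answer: sqrt(2821806376331470)/885769 ≈ 59.971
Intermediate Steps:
R = 3594 (R = -6 + 60**2 = -6 + 3600 = 3594)
Y = 2259844/885769 (Y = (-1693 - 1690)/(-1326 + 1/(-668)) = -3383/(-1326 - 1/668) = -3383/(-885769/668) = -3383*(-668/885769) = 2259844/885769 ≈ 2.5513)
sqrt(Y + R) = sqrt(2259844/885769 + 3594) = sqrt(3185713630/885769) = sqrt(2821806376331470)/885769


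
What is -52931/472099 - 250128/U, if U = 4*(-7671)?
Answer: 9705086989/1207157143 ≈ 8.0396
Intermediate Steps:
U = -30684
-52931/472099 - 250128/U = -52931/472099 - 250128/(-30684) = -52931*1/472099 - 250128*(-1/30684) = -52931/472099 + 20844/2557 = 9705086989/1207157143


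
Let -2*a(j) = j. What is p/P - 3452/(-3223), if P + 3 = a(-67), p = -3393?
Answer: -21660706/196603 ≈ -110.17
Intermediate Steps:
a(j) = -j/2
P = 61/2 (P = -3 - 1/2*(-67) = -3 + 67/2 = 61/2 ≈ 30.500)
p/P - 3452/(-3223) = -3393/61/2 - 3452/(-3223) = -3393*2/61 - 3452*(-1/3223) = -6786/61 + 3452/3223 = -21660706/196603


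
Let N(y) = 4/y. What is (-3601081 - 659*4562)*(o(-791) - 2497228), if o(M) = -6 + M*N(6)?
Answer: 49511416939676/3 ≈ 1.6504e+13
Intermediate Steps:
o(M) = -6 + 2*M/3 (o(M) = -6 + M*(4/6) = -6 + M*(4*(⅙)) = -6 + M*(⅔) = -6 + 2*M/3)
(-3601081 - 659*4562)*(o(-791) - 2497228) = (-3601081 - 659*4562)*((-6 + (⅔)*(-791)) - 2497228) = (-3601081 - 3006358)*((-6 - 1582/3) - 2497228) = -6607439*(-1600/3 - 2497228) = -6607439*(-7493284/3) = 49511416939676/3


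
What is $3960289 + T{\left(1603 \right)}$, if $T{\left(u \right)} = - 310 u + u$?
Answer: $3464962$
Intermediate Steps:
$T{\left(u \right)} = - 309 u$
$3960289 + T{\left(1603 \right)} = 3960289 - 495327 = 3464962$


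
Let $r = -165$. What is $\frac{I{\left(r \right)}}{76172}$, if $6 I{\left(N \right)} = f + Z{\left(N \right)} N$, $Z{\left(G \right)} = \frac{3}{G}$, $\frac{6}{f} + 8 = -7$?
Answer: $\frac{13}{2285160} \approx 5.6889 \cdot 10^{-6}$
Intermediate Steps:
$f = - \frac{2}{5}$ ($f = \frac{6}{-8 - 7} = \frac{6}{-15} = 6 \left(- \frac{1}{15}\right) = - \frac{2}{5} \approx -0.4$)
$I{\left(N \right)} = \frac{13}{30}$ ($I{\left(N \right)} = \frac{- \frac{2}{5} + \frac{3}{N} N}{6} = \frac{- \frac{2}{5} + 3}{6} = \frac{1}{6} \cdot \frac{13}{5} = \frac{13}{30}$)
$\frac{I{\left(r \right)}}{76172} = \frac{13}{30 \cdot 76172} = \frac{13}{30} \cdot \frac{1}{76172} = \frac{13}{2285160}$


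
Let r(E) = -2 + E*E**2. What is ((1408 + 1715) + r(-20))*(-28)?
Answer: 136612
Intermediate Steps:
r(E) = -2 + E**3
((1408 + 1715) + r(-20))*(-28) = ((1408 + 1715) + (-2 + (-20)**3))*(-28) = (3123 + (-2 - 8000))*(-28) = (3123 - 8002)*(-28) = -4879*(-28) = 136612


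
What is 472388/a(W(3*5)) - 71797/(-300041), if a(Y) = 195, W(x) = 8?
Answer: 141749768323/58507995 ≈ 2422.7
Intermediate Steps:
472388/a(W(3*5)) - 71797/(-300041) = 472388/195 - 71797/(-300041) = 472388*(1/195) - 71797*(-1/300041) = 472388/195 + 71797/300041 = 141749768323/58507995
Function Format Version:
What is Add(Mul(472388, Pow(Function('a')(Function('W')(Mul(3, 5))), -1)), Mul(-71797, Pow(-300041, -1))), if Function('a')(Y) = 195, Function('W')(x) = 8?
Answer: Rational(141749768323, 58507995) ≈ 2422.7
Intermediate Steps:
Add(Mul(472388, Pow(Function('a')(Function('W')(Mul(3, 5))), -1)), Mul(-71797, Pow(-300041, -1))) = Add(Mul(472388, Pow(195, -1)), Mul(-71797, Pow(-300041, -1))) = Add(Mul(472388, Rational(1, 195)), Mul(-71797, Rational(-1, 300041))) = Add(Rational(472388, 195), Rational(71797, 300041)) = Rational(141749768323, 58507995)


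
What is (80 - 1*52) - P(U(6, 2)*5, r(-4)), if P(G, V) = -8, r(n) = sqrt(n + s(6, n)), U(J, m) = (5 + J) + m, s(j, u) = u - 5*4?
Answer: 36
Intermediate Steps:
s(j, u) = -20 + u (s(j, u) = u - 20 = -20 + u)
U(J, m) = 5 + J + m
r(n) = sqrt(-20 + 2*n) (r(n) = sqrt(n + (-20 + n)) = sqrt(-20 + 2*n))
(80 - 1*52) - P(U(6, 2)*5, r(-4)) = (80 - 1*52) - 1*(-8) = (80 - 52) + 8 = 28 + 8 = 36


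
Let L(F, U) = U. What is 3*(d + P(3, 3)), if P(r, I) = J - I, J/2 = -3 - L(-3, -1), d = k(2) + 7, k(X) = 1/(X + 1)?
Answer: 1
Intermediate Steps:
k(X) = 1/(1 + X)
d = 22/3 (d = 1/(1 + 2) + 7 = 1/3 + 7 = 22/3 ≈ 7.3333)
J = -4 (J = 2*(-3 - 1*(-1)) = 2*(-3 + 1) = 2*(-2) = -4)
P(r, I) = -4 - I
3*(d + P(3, 3)) = 3*(22/3 + (-4 - 1*3)) = 3*(22/3 + (-4 - 3)) = 3*(22/3 - 7) = 3*(1/3) = 1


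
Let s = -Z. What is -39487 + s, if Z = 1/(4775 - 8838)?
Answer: -160435680/4063 ≈ -39487.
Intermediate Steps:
Z = -1/4063 (Z = 1/(-4063) = -1/4063 ≈ -0.00024612)
s = 1/4063 (s = -1*(-1/4063) = 1/4063 ≈ 0.00024612)
-39487 + s = -39487 + 1/4063 = -160435680/4063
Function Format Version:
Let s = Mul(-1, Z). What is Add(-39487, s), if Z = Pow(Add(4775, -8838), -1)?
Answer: Rational(-160435680, 4063) ≈ -39487.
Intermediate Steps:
Z = Rational(-1, 4063) (Z = Pow(-4063, -1) = Rational(-1, 4063) ≈ -0.00024612)
s = Rational(1, 4063) (s = Mul(-1, Rational(-1, 4063)) = Rational(1, 4063) ≈ 0.00024612)
Add(-39487, s) = Add(-39487, Rational(1, 4063)) = Rational(-160435680, 4063)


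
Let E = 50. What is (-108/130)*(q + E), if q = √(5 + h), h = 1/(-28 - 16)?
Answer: -540/13 - 27*√2409/715 ≈ -43.392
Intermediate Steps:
h = -1/44 (h = 1/(-44) = -1/44 ≈ -0.022727)
q = √2409/22 (q = √(5 - 1/44) = √(219/44) = √2409/22 ≈ 2.2310)
(-108/130)*(q + E) = (-108/130)*(√2409/22 + 50) = (-108*1/130)*(50 + √2409/22) = -54*(50 + √2409/22)/65 = -540/13 - 27*√2409/715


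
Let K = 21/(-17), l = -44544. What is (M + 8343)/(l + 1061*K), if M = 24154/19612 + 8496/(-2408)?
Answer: -418513991071/2300862473574 ≈ -0.18189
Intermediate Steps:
K = -21/17 (K = 21*(-1/17) = -21/17 ≈ -1.2353)
M = -6778795/2951606 (M = 24154*(1/19612) + 8496*(-1/2408) = 12077/9806 - 1062/301 = -6778795/2951606 ≈ -2.2966)
(M + 8343)/(l + 1061*K) = (-6778795/2951606 + 8343)/(-44544 + 1061*(-21/17)) = 24618470063/(2951606*(-44544 - 22281/17)) = 24618470063/(2951606*(-779529/17)) = (24618470063/2951606)*(-17/779529) = -418513991071/2300862473574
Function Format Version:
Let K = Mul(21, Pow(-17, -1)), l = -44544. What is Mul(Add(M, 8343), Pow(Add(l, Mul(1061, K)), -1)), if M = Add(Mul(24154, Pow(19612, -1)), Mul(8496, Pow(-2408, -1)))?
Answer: Rational(-418513991071, 2300862473574) ≈ -0.18189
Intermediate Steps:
K = Rational(-21, 17) (K = Mul(21, Rational(-1, 17)) = Rational(-21, 17) ≈ -1.2353)
M = Rational(-6778795, 2951606) (M = Add(Mul(24154, Rational(1, 19612)), Mul(8496, Rational(-1, 2408))) = Add(Rational(12077, 9806), Rational(-1062, 301)) = Rational(-6778795, 2951606) ≈ -2.2966)
Mul(Add(M, 8343), Pow(Add(l, Mul(1061, K)), -1)) = Mul(Add(Rational(-6778795, 2951606), 8343), Pow(Add(-44544, Mul(1061, Rational(-21, 17))), -1)) = Mul(Rational(24618470063, 2951606), Pow(Add(-44544, Rational(-22281, 17)), -1)) = Mul(Rational(24618470063, 2951606), Pow(Rational(-779529, 17), -1)) = Mul(Rational(24618470063, 2951606), Rational(-17, 779529)) = Rational(-418513991071, 2300862473574)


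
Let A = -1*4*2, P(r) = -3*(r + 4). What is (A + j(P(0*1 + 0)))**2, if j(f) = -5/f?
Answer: 8281/144 ≈ 57.507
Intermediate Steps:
P(r) = -12 - 3*r (P(r) = -3*(4 + r) = -12 - 3*r)
A = -8 (A = -4*2 = -8)
(A + j(P(0*1 + 0)))**2 = (-8 - 5/(-12 - 3*(0*1 + 0)))**2 = (-8 - 5/(-12 - 3*(0 + 0)))**2 = (-8 - 5/(-12 - 3*0))**2 = (-8 - 5/(-12 + 0))**2 = (-8 - 5/(-12))**2 = (-8 - 5*(-1/12))**2 = (-8 + 5/12)**2 = (-91/12)**2 = 8281/144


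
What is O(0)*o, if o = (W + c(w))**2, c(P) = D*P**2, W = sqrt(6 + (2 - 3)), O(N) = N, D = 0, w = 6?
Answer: 0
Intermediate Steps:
W = sqrt(5) (W = sqrt(6 - 1) = sqrt(5) ≈ 2.2361)
c(P) = 0 (c(P) = 0*P**2 = 0)
o = 5 (o = (sqrt(5) + 0)**2 = (sqrt(5))**2 = 5)
O(0)*o = 0*5 = 0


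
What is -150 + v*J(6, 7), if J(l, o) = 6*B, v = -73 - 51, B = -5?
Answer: 3570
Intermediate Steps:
v = -124
J(l, o) = -30 (J(l, o) = 6*(-5) = -30)
-150 + v*J(6, 7) = -150 - 124*(-30) = -150 + 3720 = 3570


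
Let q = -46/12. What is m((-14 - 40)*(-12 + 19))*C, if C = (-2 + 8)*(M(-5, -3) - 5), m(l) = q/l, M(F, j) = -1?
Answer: -23/63 ≈ -0.36508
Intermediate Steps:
q = -23/6 (q = -46*1/12 = -23/6 ≈ -3.8333)
m(l) = -23/(6*l)
C = -36 (C = (-2 + 8)*(-1 - 5) = 6*(-6) = -36)
m((-14 - 40)*(-12 + 19))*C = -23*1/((-14 - 40)*(-12 + 19))/6*(-36) = -23/(6*((-54*7)))*(-36) = -23/6/(-378)*(-36) = -23/6*(-1/378)*(-36) = (23/2268)*(-36) = -23/63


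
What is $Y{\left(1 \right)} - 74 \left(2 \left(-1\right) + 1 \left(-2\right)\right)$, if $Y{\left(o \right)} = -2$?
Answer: $294$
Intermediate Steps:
$Y{\left(1 \right)} - 74 \left(2 \left(-1\right) + 1 \left(-2\right)\right) = -2 - 74 \left(2 \left(-1\right) + 1 \left(-2\right)\right) = -2 - 74 \left(-2 - 2\right) = -2 - -296 = -2 + 296 = 294$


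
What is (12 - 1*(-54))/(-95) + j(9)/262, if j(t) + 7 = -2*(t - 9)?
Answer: -17957/24890 ≈ -0.72145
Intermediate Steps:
j(t) = 11 - 2*t (j(t) = -7 - 2*(t - 9) = -7 - 2*(-9 + t) = -7 + (18 - 2*t) = 11 - 2*t)
(12 - 1*(-54))/(-95) + j(9)/262 = (12 - 1*(-54))/(-95) + (11 - 2*9)/262 = (12 + 54)*(-1/95) + (11 - 18)*(1/262) = 66*(-1/95) - 7*1/262 = -66/95 - 7/262 = -17957/24890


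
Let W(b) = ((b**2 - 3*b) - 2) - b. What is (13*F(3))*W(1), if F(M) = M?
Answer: -195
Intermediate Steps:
W(b) = -2 + b**2 - 4*b (W(b) = (-2 + b**2 - 3*b) - b = -2 + b**2 - 4*b)
(13*F(3))*W(1) = (13*3)*(-2 + 1**2 - 4*1) = 39*(-2 + 1 - 4) = 39*(-5) = -195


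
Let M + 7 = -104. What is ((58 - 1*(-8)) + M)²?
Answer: 2025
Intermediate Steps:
M = -111 (M = -7 - 104 = -111)
((58 - 1*(-8)) + M)² = ((58 - 1*(-8)) - 111)² = ((58 + 8) - 111)² = (66 - 111)² = (-45)² = 2025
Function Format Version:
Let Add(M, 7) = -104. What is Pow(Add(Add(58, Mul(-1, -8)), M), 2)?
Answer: 2025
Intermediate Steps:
M = -111 (M = Add(-7, -104) = -111)
Pow(Add(Add(58, Mul(-1, -8)), M), 2) = Pow(Add(Add(58, Mul(-1, -8)), -111), 2) = Pow(Add(Add(58, 8), -111), 2) = Pow(Add(66, -111), 2) = Pow(-45, 2) = 2025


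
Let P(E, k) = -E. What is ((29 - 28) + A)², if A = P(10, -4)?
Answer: 81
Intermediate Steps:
A = -10 (A = -1*10 = -10)
((29 - 28) + A)² = ((29 - 28) - 10)² = (1 - 10)² = (-9)² = 81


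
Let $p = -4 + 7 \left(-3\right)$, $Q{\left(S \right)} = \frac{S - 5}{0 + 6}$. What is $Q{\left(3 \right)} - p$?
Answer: $\frac{74}{3} \approx 24.667$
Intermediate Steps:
$Q{\left(S \right)} = - \frac{5}{6} + \frac{S}{6}$ ($Q{\left(S \right)} = \frac{-5 + S}{6} = \left(-5 + S\right) \frac{1}{6} = - \frac{5}{6} + \frac{S}{6}$)
$p = -25$ ($p = -4 - 21 = -25$)
$Q{\left(3 \right)} - p = \left(- \frac{5}{6} + \frac{1}{6} \cdot 3\right) - -25 = \left(- \frac{5}{6} + \frac{1}{2}\right) + 25 = - \frac{1}{3} + 25 = \frac{74}{3}$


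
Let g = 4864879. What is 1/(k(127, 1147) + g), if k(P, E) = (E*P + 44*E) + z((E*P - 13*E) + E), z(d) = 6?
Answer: 1/5061022 ≈ 1.9759e-7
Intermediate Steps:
k(P, E) = 6 + 44*E + E*P (k(P, E) = (E*P + 44*E) + 6 = (44*E + E*P) + 6 = 6 + 44*E + E*P)
1/(k(127, 1147) + g) = 1/((6 + 44*1147 + 1147*127) + 4864879) = 1/((6 + 50468 + 145669) + 4864879) = 1/(196143 + 4864879) = 1/5061022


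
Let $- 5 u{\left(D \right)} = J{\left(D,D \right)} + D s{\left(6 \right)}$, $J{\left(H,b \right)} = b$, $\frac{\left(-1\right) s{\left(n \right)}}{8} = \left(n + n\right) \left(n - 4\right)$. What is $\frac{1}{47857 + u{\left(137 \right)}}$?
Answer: $\frac{5}{265452} \approx 1.8836 \cdot 10^{-5}$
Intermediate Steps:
$s{\left(n \right)} = - 16 n \left(-4 + n\right)$ ($s{\left(n \right)} = - 8 \left(n + n\right) \left(n - 4\right) = - 8 \cdot 2 n \left(-4 + n\right) = - 16 n \left(-4 + n\right)$)
$u{\left(D \right)} = \frac{191 D}{5}$ ($u{\left(D \right)} = - \frac{D + D 16 \cdot 6 \left(4 - 6\right)}{5} = - \frac{D + D 16 \cdot 6 \left(-2\right)}{5} = - \frac{D + D \left(-192\right)}{5} = - \frac{D - 192 D}{5} = - \frac{\left(-191\right) D}{5} = \frac{191 D}{5}$)
$\frac{1}{47857 + u{\left(137 \right)}} = \frac{1}{47857 + \frac{191}{5} \cdot 137} = \frac{1}{47857 + \frac{26167}{5}} = \frac{1}{\frac{265452}{5}} = \frac{5}{265452}$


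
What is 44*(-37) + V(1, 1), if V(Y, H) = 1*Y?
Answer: -1627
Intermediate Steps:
V(Y, H) = Y
44*(-37) + V(1, 1) = 44*(-37) + 1 = -1628 + 1 = -1627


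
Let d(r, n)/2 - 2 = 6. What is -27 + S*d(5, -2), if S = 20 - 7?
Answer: 181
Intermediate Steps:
d(r, n) = 16 (d(r, n) = 4 + 2*6 = 4 + 12 = 16)
S = 13
-27 + S*d(5, -2) = -27 + 13*16 = -27 + 208 = 181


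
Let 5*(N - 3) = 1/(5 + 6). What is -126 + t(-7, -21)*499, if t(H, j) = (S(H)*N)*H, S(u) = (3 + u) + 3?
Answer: 572908/55 ≈ 10417.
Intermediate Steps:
N = 166/55 (N = 3 + 1/(5*(5 + 6)) = 3 + (1/5)/11 = 3 + (1/5)*(1/11) = 3 + 1/55 = 166/55 ≈ 3.0182)
S(u) = 6 + u
t(H, j) = H*(996/55 + 166*H/55) (t(H, j) = ((6 + H)*(166/55))*H = (996/55 + 166*H/55)*H = H*(996/55 + 166*H/55))
-126 + t(-7, -21)*499 = -126 + ((166/55)*(-7)*(6 - 7))*499 = -126 + ((166/55)*(-7)*(-1))*499 = -126 + (1162/55)*499 = -126 + 579838/55 = 572908/55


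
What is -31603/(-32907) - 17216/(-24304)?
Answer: 11916127/7140819 ≈ 1.6687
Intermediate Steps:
-31603/(-32907) - 17216/(-24304) = -31603*(-1/32907) - 17216*(-1/24304) = 31603/32907 + 1076/1519 = 11916127/7140819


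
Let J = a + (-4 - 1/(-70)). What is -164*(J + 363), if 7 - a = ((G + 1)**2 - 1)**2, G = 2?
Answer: -1733562/35 ≈ -49530.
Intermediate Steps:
a = -57 (a = 7 - ((2 + 1)**2 - 1)**2 = 7 - (3**2 - 1)**2 = 7 - (9 - 1)**2 = 7 - 1*8**2 = 7 - 1*64 = 7 - 64 = -57)
J = -4269/70 (J = -57 + (-4 - 1/(-70)) = -57 + (-4 - 1*(-1/70)) = -57 + (-4 + 1/70) = -57 - 279/70 = -4269/70 ≈ -60.986)
-164*(J + 363) = -164*(-4269/70 + 363) = -164*21141/70 = -1733562/35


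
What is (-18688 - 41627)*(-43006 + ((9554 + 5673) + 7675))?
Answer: 1212572760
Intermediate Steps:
(-18688 - 41627)*(-43006 + ((9554 + 5673) + 7675)) = -60315*(-43006 + (15227 + 7675)) = -60315*(-43006 + 22902) = -60315*(-20104) = 1212572760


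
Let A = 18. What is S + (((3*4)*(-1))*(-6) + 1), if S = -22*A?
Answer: -323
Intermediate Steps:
S = -396 (S = -22*18 = -396)
S + (((3*4)*(-1))*(-6) + 1) = -396 + (((3*4)*(-1))*(-6) + 1) = -396 + ((12*(-1))*(-6) + 1) = -396 + (-12*(-6) + 1) = -396 + (72 + 1) = -396 + 73 = -323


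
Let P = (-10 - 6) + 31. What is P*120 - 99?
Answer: 1701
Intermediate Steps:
P = 15 (P = -16 + 31 = 15)
P*120 - 99 = 15*120 - 99 = 1800 - 99 = 1701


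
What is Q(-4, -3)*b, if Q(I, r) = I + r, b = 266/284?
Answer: -931/142 ≈ -6.5563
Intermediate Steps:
b = 133/142 (b = 266*(1/284) = 133/142 ≈ 0.93662)
Q(-4, -3)*b = (-4 - 3)*(133/142) = -7*133/142 = -931/142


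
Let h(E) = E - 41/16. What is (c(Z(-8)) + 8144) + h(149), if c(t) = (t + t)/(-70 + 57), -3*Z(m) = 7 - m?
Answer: 1724571/208 ≈ 8291.2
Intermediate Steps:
Z(m) = -7/3 + m/3 (Z(m) = -(7 - m)/3 = -7/3 + m/3)
h(E) = -41/16 + E (h(E) = E - 41/16 = -41/16 + E)
c(t) = -2*t/13 (c(t) = (2*t)/(-13) = (2*t)*(-1/13) = -2*t/13)
(c(Z(-8)) + 8144) + h(149) = (-2*(-7/3 + (1/3)*(-8))/13 + 8144) + (-41/16 + 149) = (-2*(-7/3 - 8/3)/13 + 8144) + 2343/16 = (-2/13*(-5) + 8144) + 2343/16 = (10/13 + 8144) + 2343/16 = 105882/13 + 2343/16 = 1724571/208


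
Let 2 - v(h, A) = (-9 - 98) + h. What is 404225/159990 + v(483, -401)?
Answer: -11886407/31998 ≈ -371.47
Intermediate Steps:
v(h, A) = 109 - h (v(h, A) = 2 - ((-9 - 98) + h) = 2 - (-107 + h) = 2 + (107 - h) = 109 - h)
404225/159990 + v(483, -401) = 404225/159990 + (109 - 1*483) = 404225*(1/159990) + (109 - 483) = 80845/31998 - 374 = -11886407/31998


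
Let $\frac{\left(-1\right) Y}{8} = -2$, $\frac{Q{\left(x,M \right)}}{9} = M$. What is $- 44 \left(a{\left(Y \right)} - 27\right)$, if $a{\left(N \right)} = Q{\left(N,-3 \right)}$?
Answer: $2376$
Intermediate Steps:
$Q{\left(x,M \right)} = 9 M$
$Y = 16$ ($Y = \left(-8\right) \left(-2\right) = 16$)
$a{\left(N \right)} = -27$ ($a{\left(N \right)} = 9 \left(-3\right) = -27$)
$- 44 \left(a{\left(Y \right)} - 27\right) = - 44 \left(-27 - 27\right) = \left(-44\right) \left(-54\right) = 2376$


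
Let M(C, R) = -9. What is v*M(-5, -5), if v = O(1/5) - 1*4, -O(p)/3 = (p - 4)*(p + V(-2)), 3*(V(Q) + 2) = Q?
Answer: 7227/25 ≈ 289.08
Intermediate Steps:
V(Q) = -2 + Q/3
O(p) = -3*(-4 + p)*(-8/3 + p) (O(p) = -3*(p - 4)*(p + (-2 + (1/3)*(-2))) = -3*(-4 + p)*(p + (-2 - 2/3)) = -3*(-4 + p)*(p - 8/3) = -3*(-4 + p)*(-8/3 + p))
v = -803/25 (v = (-32 - 3*(1/5)**2 + 20/5) - 1*4 = (-32 - 3*(1/5)**2 + 20*(1/5)) - 4 = (-32 - 3*1/25 + 4) - 4 = (-32 - 3/25 + 4) - 4 = -703/25 - 4 = -803/25 ≈ -32.120)
v*M(-5, -5) = -803/25*(-9) = 7227/25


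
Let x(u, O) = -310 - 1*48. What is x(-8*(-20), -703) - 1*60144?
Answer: -60502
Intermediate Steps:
x(u, O) = -358 (x(u, O) = -310 - 48 = -358)
x(-8*(-20), -703) - 1*60144 = -358 - 1*60144 = -358 - 60144 = -60502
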